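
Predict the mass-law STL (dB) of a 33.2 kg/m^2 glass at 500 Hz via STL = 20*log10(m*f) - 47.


Mass law: STL = 20 * log10(m * f) - 47
  m * f = 33.2 * 500 = 16600
  log10(16600) = 4.22011
  STL = 20 * 4.22011 - 47 = 84.4022 - 47 = 37.4 dB

37.4 dB


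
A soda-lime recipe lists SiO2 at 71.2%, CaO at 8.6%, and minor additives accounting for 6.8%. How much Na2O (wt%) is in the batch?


Pieces sum to 100%:
  Na2O = 100 - (SiO2 + CaO + others)
  Na2O = 100 - (71.2 + 8.6 + 6.8) = 13.4%

13.4%


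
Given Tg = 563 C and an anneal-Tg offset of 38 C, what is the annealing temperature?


The annealing temperature is Tg plus the offset:
  T_anneal = 563 + 38 = 601 C

601 C


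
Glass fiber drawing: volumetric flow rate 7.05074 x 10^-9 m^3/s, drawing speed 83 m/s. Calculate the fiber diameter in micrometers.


Cross-sectional area from continuity:
  A = Q / v = 7.05074 x 10^-9 / 83 = 8.494867 x 10^-11 m^2
Diameter from circular cross-section:
  d = sqrt(4A / pi) * 10^6 (m -> um)
  d = sqrt(4 * 8.494867 x 10^-11 / pi) * 10^6 = 10.4 um

10.4 um


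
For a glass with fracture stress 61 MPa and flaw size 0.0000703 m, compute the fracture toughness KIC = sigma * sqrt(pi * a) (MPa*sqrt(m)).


Fracture toughness: KIC = sigma * sqrt(pi * a)
  pi * a = pi * 0.0000703 = 0.000220854
  sqrt(pi * a) = 0.014861
  KIC = 61 * 0.014861 = 0.907 MPa*sqrt(m)

0.907 MPa*sqrt(m)


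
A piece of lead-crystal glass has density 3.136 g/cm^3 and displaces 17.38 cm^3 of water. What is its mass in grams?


Rearrange rho = m / V:
  m = rho * V
  m = 3.136 * 17.38 = 54.504 g

54.504 g


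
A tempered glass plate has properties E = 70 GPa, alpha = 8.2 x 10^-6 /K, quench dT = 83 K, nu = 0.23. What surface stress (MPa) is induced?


Tempering stress: sigma = E * alpha * dT / (1 - nu)
  E (MPa) = 70 * 1000 = 70000
  Numerator = 70000 * (8.2 x 10^-6) * 83 = 47.642
  Denominator = 1 - 0.23 = 0.77
  sigma = 47.642 / 0.77 = 61.9 MPa

61.9 MPa


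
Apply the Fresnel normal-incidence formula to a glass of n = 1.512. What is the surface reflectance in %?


Fresnel reflectance at normal incidence:
  R = ((n - 1)/(n + 1))^2
  (n - 1)/(n + 1) = (1.512 - 1)/(1.512 + 1) = 0.203822
  R = 0.203822^2 = 0.0415434
  R(%) = 0.0415434 * 100 = 4.154%

4.154%


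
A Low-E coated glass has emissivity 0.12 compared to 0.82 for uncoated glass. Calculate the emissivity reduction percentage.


Percentage reduction = (1 - coated/uncoated) * 100
  Ratio = 0.12 / 0.82 = 0.1463
  Reduction = (1 - 0.1463) * 100 = 85.4%

85.4%


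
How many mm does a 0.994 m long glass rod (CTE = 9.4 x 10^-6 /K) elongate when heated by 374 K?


Thermal expansion formula: dL = alpha * L0 * dT
  dL = (9.4 x 10^-6) * 0.994 * 374 = 0.00349451 m
Convert to mm: 0.00349451 * 1000 = 3.4945 mm

3.4945 mm


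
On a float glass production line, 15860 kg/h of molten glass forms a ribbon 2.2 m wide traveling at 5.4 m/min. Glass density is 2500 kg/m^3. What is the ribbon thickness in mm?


Ribbon cross-section from mass balance:
  Volume rate = throughput / density = 15860 / 2500 = 6.344 m^3/h
  thickness = volume rate / (speed * 60 * width), i.e.
  thickness = throughput / (60 * speed * width * density) * 1000
  thickness = 15860 / (60 * 5.4 * 2.2 * 2500) * 1000 = 8.9 mm

8.9 mm


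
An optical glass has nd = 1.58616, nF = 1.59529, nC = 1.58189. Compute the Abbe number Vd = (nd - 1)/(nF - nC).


Abbe number formula: Vd = (nd - 1) / (nF - nC)
  nd - 1 = 1.58616 - 1 = 0.58616
  nF - nC = 1.59529 - 1.58189 = 0.0134
  Vd = 0.58616 / 0.0134 = 43.74

43.74


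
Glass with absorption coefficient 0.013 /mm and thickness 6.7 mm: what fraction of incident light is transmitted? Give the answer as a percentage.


Beer-Lambert law: T = exp(-alpha * thickness)
  exponent = -0.013 * 6.7 = -0.0871
  T = exp(-0.0871) = 0.9166
  Percentage = 0.9166 * 100 = 91.66%

91.66%


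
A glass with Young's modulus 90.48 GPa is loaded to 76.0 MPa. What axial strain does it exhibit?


Rearrange E = sigma / epsilon:
  epsilon = sigma / E
  E (MPa) = 90.48 * 1000 = 90480
  epsilon = 76.0 / 90480 = 0.00084

0.00084


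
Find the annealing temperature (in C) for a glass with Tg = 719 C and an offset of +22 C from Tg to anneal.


The annealing temperature is Tg plus the offset:
  T_anneal = 719 + 22 = 741 C

741 C


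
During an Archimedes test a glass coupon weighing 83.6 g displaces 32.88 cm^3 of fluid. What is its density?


Use the definition of density:
  rho = mass / volume
  rho = 83.6 / 32.88 = 2.543 g/cm^3

2.543 g/cm^3


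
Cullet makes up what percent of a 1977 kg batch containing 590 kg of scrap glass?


Cullet ratio = (cullet mass / total batch mass) * 100
  Ratio = 590 / 1977 * 100 = 29.84%

29.84%


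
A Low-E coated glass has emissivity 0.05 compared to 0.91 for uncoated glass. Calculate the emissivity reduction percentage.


Percentage reduction = (1 - coated/uncoated) * 100
  Ratio = 0.05 / 0.91 = 0.0549
  Reduction = (1 - 0.0549) * 100 = 94.5%

94.5%


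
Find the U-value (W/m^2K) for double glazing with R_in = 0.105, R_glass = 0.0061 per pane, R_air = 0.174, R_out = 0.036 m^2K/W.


Total thermal resistance (series):
  R_total = R_in + R_glass + R_air + R_glass + R_out
  R_total = 0.105 + 0.0061 + 0.174 + 0.0061 + 0.036 = 0.3272 m^2K/W
U-value = 1 / R_total = 1 / 0.3272 = 3.056 W/m^2K

3.056 W/m^2K


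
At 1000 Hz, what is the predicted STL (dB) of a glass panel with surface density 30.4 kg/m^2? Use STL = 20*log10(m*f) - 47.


Mass law: STL = 20 * log10(m * f) - 47
  m * f = 30.4 * 1000 = 30400
  log10(30400) = 4.48287
  STL = 20 * 4.48287 - 47 = 89.6574 - 47 = 42.7 dB

42.7 dB


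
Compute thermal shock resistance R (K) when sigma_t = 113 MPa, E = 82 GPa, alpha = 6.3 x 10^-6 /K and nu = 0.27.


Thermal shock resistance: R = sigma * (1 - nu) / (E * alpha)
  Numerator = 113 * (1 - 0.27) = 82.49
  Denominator = 82 * 1000 * (6.3 x 10^-6) = 0.5166
  R = 82.49 / 0.5166 = 159.7 K

159.7 K


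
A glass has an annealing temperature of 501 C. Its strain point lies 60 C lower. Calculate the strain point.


Strain point = annealing point - difference:
  T_strain = 501 - 60 = 441 C

441 C


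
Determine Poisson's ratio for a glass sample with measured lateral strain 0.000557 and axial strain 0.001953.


Poisson's ratio: nu = lateral strain / axial strain
  nu = 0.000557 / 0.001953 = 0.2852

0.2852


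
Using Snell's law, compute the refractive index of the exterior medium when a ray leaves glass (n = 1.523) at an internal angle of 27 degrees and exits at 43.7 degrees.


Apply Snell's law: n1 * sin(theta1) = n2 * sin(theta2)
  n2 = n1 * sin(theta1) / sin(theta2)
  sin(27) = 0.45399
  sin(43.7) = 0.690882
  n2 = 1.523 * 0.45399 / 0.690882 = 1.0008

1.0008


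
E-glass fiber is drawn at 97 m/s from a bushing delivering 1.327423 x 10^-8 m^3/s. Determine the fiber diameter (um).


Cross-sectional area from continuity:
  A = Q / v = 1.327423 x 10^-8 / 97 = 1.368477 x 10^-10 m^2
Diameter from circular cross-section:
  d = sqrt(4A / pi) * 10^6 (m -> um)
  d = sqrt(4 * 1.368477 x 10^-10 / pi) * 10^6 = 13.2 um

13.2 um


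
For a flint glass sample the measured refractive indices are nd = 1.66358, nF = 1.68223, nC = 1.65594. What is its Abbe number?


Abbe number formula: Vd = (nd - 1) / (nF - nC)
  nd - 1 = 1.66358 - 1 = 0.66358
  nF - nC = 1.68223 - 1.65594 = 0.02629
  Vd = 0.66358 / 0.02629 = 25.24

25.24


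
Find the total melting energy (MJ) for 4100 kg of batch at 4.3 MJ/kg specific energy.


Total energy = mass * specific energy
  E = 4100 * 4.3 = 17630 MJ

17630 MJ


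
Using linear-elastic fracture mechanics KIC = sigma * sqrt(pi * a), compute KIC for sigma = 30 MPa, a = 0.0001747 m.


Fracture toughness: KIC = sigma * sqrt(pi * a)
  pi * a = pi * 0.0001747 = 0.000548836
  sqrt(pi * a) = 0.023427
  KIC = 30 * 0.023427 = 0.703 MPa*sqrt(m)

0.703 MPa*sqrt(m)


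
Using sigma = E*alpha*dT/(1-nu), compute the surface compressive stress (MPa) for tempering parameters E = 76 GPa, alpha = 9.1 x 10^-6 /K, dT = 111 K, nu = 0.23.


Tempering stress: sigma = E * alpha * dT / (1 - nu)
  E (MPa) = 76 * 1000 = 76000
  Numerator = 76000 * (9.1 x 10^-6) * 111 = 76.7676
  Denominator = 1 - 0.23 = 0.77
  sigma = 76.7676 / 0.77 = 99.7 MPa

99.7 MPa


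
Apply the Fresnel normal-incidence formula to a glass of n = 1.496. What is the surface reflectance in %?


Fresnel reflectance at normal incidence:
  R = ((n - 1)/(n + 1))^2
  (n - 1)/(n + 1) = (1.496 - 1)/(1.496 + 1) = 0.198718
  R = 0.198718^2 = 0.0394888
  R(%) = 0.0394888 * 100 = 3.949%

3.949%


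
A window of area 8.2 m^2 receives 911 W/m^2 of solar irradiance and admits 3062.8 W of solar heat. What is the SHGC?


Rearrange Q = Area * SHGC * Irradiance:
  SHGC = Q / (Area * Irradiance)
  SHGC = 3062.8 / (8.2 * 911) = 0.41

0.41


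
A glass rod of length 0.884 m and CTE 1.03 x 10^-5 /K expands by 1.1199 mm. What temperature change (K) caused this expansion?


Rearrange dL = alpha * L0 * dT for dT:
  dT = dL / (alpha * L0)
  dL (m) = 1.1199 / 1000 = 0.0011199
  dT = 0.0011199 / ((1.03 x 10^-5) * 0.884) = 123.0 K

123.0 K


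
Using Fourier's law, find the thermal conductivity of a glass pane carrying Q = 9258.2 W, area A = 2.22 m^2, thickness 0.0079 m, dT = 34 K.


Fourier's law rearranged: k = Q * t / (A * dT)
  Numerator = 9258.2 * 0.0079 = 73.13978
  Denominator = 2.22 * 34 = 75.48
  k = 73.13978 / 75.48 = 0.969 W/mK

0.969 W/mK


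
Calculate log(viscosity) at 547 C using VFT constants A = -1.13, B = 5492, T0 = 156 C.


VFT equation: log(eta) = A + B / (T - T0)
  T - T0 = 547 - 156 = 391
  B / (T - T0) = 5492 / 391 = 14.046
  log(eta) = -1.13 + 14.046 = 12.916

12.916


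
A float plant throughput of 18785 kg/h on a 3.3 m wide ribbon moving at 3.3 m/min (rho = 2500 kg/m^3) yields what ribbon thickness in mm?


Ribbon cross-section from mass balance:
  Volume rate = throughput / density = 18785 / 2500 = 7.514 m^3/h
  thickness = volume rate / (speed * 60 * width), i.e.
  thickness = throughput / (60 * speed * width * density) * 1000
  thickness = 18785 / (60 * 3.3 * 3.3 * 2500) * 1000 = 11.5 mm

11.5 mm


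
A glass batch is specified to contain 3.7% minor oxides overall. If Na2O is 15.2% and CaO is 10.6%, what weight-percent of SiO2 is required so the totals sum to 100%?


Known pieces sum to 100%:
  SiO2 = 100 - (others + Na2O + CaO)
  SiO2 = 100 - (3.7 + 15.2 + 10.6) = 70.5%

70.5%


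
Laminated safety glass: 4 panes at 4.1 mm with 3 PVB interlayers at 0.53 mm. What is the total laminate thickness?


Total thickness = glass contribution + PVB contribution
  Glass: 4 * 4.1 = 16.4 mm
  PVB: 3 * 0.53 = 1.59 mm
  Total = 16.4 + 1.59 = 17.99 mm

17.99 mm


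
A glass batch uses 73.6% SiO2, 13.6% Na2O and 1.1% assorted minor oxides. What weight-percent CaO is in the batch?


Pieces sum to 100%:
  CaO = 100 - (SiO2 + Na2O + others)
  CaO = 100 - (73.6 + 13.6 + 1.1) = 11.7%

11.7%


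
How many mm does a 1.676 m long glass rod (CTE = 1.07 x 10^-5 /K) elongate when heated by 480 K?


Thermal expansion formula: dL = alpha * L0 * dT
  dL = (1.07 x 10^-5) * 1.676 * 480 = 0.00860794 m
Convert to mm: 0.00860794 * 1000 = 8.6079 mm

8.6079 mm


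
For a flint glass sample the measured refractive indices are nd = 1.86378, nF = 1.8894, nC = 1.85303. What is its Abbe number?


Abbe number formula: Vd = (nd - 1) / (nF - nC)
  nd - 1 = 1.86378 - 1 = 0.86378
  nF - nC = 1.8894 - 1.85303 = 0.03637
  Vd = 0.86378 / 0.03637 = 23.75

23.75


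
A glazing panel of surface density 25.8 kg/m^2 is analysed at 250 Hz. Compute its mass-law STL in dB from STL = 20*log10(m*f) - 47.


Mass law: STL = 20 * log10(m * f) - 47
  m * f = 25.8 * 250 = 6450
  log10(6450) = 3.80956
  STL = 20 * 3.80956 - 47 = 76.1912 - 47 = 29.2 dB

29.2 dB


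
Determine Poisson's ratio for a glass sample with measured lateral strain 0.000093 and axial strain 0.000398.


Poisson's ratio: nu = lateral strain / axial strain
  nu = 0.000093 / 0.000398 = 0.2337

0.2337


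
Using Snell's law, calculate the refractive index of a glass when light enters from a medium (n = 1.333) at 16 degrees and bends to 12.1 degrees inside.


Apply Snell's law: n1 * sin(theta1) = n2 * sin(theta2)
  n2 = n1 * sin(theta1) / sin(theta2)
  sin(16) = 0.275637
  sin(12.1) = 0.209619
  n2 = 1.333 * 0.275637 / 0.209619 = 1.7528

1.7528


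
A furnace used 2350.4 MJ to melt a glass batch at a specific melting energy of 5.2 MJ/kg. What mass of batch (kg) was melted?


Rearrange E = m * s for m:
  m = E / s
  m = 2350.4 / 5.2 = 452.0 kg

452.0 kg


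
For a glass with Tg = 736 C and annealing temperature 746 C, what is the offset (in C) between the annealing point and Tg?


Offset = T_anneal - Tg:
  offset = 746 - 736 = 10 C

10 C


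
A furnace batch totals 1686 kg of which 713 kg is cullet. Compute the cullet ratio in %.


Cullet ratio = (cullet mass / total batch mass) * 100
  Ratio = 713 / 1686 * 100 = 42.29%

42.29%


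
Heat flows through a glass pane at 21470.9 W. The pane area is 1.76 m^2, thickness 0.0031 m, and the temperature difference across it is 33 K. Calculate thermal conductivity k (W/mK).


Fourier's law rearranged: k = Q * t / (A * dT)
  Numerator = 21470.9 * 0.0031 = 66.55979
  Denominator = 1.76 * 33 = 58.08
  k = 66.55979 / 58.08 = 1.146 W/mK

1.146 W/mK


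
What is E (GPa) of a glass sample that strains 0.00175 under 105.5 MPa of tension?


Young's modulus: E = stress / strain
  E = 105.5 MPa / 0.00175 = 60285.71 MPa
Convert to GPa: 60285.71 / 1000 = 60.29 GPa

60.29 GPa


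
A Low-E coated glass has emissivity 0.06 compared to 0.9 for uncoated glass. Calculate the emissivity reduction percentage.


Percentage reduction = (1 - coated/uncoated) * 100
  Ratio = 0.06 / 0.9 = 0.0667
  Reduction = (1 - 0.0667) * 100 = 93.3%

93.3%


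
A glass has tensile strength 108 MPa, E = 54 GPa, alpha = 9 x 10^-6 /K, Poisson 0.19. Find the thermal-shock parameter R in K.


Thermal shock resistance: R = sigma * (1 - nu) / (E * alpha)
  Numerator = 108 * (1 - 0.19) = 87.48
  Denominator = 54 * 1000 * (9 x 10^-6) = 0.486
  R = 87.48 / 0.486 = 180.0 K

180.0 K


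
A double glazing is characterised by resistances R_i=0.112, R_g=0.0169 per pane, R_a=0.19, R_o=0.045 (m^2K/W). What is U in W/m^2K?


Total thermal resistance (series):
  R_total = R_in + R_glass + R_air + R_glass + R_out
  R_total = 0.112 + 0.0169 + 0.19 + 0.0169 + 0.045 = 0.3808 m^2K/W
U-value = 1 / R_total = 1 / 0.3808 = 2.626 W/m^2K

2.626 W/m^2K


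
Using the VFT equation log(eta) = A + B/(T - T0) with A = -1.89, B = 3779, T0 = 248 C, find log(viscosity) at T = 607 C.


VFT equation: log(eta) = A + B / (T - T0)
  T - T0 = 607 - 248 = 359
  B / (T - T0) = 3779 / 359 = 10.526
  log(eta) = -1.89 + 10.526 = 8.636

8.636


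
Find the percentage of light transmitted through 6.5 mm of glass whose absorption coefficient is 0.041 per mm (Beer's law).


Beer-Lambert law: T = exp(-alpha * thickness)
  exponent = -0.041 * 6.5 = -0.2665
  T = exp(-0.2665) = 0.7661
  Percentage = 0.7661 * 100 = 76.61%

76.61%


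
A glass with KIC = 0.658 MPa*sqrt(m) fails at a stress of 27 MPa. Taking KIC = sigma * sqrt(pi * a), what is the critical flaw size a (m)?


Rearrange KIC = sigma * sqrt(pi * a):
  sqrt(pi * a) = KIC / sigma
  sqrt(pi * a) = 0.658 / 27 = 0.02437
  a = (KIC / sigma)^2 / pi
  a = 0.02437^2 / pi = 0.000189 m

0.000189 m


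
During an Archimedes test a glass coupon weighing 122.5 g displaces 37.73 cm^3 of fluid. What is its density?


Use the definition of density:
  rho = mass / volume
  rho = 122.5 / 37.73 = 3.247 g/cm^3

3.247 g/cm^3


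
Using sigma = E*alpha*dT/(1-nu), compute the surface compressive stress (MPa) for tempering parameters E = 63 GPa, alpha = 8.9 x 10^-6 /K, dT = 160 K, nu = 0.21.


Tempering stress: sigma = E * alpha * dT / (1 - nu)
  E (MPa) = 63 * 1000 = 63000
  Numerator = 63000 * (8.9 x 10^-6) * 160 = 89.712
  Denominator = 1 - 0.21 = 0.79
  sigma = 89.712 / 0.79 = 113.6 MPa

113.6 MPa


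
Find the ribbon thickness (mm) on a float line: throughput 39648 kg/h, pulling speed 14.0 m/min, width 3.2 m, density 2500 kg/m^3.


Ribbon cross-section from mass balance:
  Volume rate = throughput / density = 39648 / 2500 = 15.8592 m^3/h
  thickness = volume rate / (speed * 60 * width), i.e.
  thickness = throughput / (60 * speed * width * density) * 1000
  thickness = 39648 / (60 * 14.0 * 3.2 * 2500) * 1000 = 5.9 mm

5.9 mm


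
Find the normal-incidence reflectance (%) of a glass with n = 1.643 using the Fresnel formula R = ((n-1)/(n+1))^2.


Fresnel reflectance at normal incidence:
  R = ((n - 1)/(n + 1))^2
  (n - 1)/(n + 1) = (1.643 - 1)/(1.643 + 1) = 0.243284
  R = 0.243284^2 = 0.0591871
  R(%) = 0.0591871 * 100 = 5.919%

5.919%


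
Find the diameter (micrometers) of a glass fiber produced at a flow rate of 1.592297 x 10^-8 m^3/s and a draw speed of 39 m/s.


Cross-sectional area from continuity:
  A = Q / v = 1.592297 x 10^-8 / 39 = 4.082813 x 10^-10 m^2
Diameter from circular cross-section:
  d = sqrt(4A / pi) * 10^6 (m -> um)
  d = sqrt(4 * 4.082813 x 10^-10 / pi) * 10^6 = 22.8 um

22.8 um


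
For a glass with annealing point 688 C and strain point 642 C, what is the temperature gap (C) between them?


Gap = T_anneal - T_strain:
  gap = 688 - 642 = 46 C

46 C


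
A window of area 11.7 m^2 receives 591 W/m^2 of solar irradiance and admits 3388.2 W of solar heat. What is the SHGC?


Rearrange Q = Area * SHGC * Irradiance:
  SHGC = Q / (Area * Irradiance)
  SHGC = 3388.2 / (11.7 * 591) = 0.49

0.49


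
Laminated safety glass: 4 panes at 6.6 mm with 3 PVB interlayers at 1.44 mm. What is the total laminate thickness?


Total thickness = glass contribution + PVB contribution
  Glass: 4 * 6.6 = 26.4 mm
  PVB: 3 * 1.44 = 4.32 mm
  Total = 26.4 + 4.32 = 30.72 mm

30.72 mm


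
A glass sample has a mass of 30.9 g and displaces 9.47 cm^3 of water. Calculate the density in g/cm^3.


Use the definition of density:
  rho = mass / volume
  rho = 30.9 / 9.47 = 3.263 g/cm^3

3.263 g/cm^3


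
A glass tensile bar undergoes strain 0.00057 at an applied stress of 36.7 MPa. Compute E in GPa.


Young's modulus: E = stress / strain
  E = 36.7 MPa / 0.00057 = 64385.96 MPa
Convert to GPa: 64385.96 / 1000 = 64.39 GPa

64.39 GPa


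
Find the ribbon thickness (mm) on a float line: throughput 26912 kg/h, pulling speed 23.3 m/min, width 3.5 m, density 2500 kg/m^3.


Ribbon cross-section from mass balance:
  Volume rate = throughput / density = 26912 / 2500 = 10.7648 m^3/h
  thickness = volume rate / (speed * 60 * width), i.e.
  thickness = throughput / (60 * speed * width * density) * 1000
  thickness = 26912 / (60 * 23.3 * 3.5 * 2500) * 1000 = 2.2 mm

2.2 mm


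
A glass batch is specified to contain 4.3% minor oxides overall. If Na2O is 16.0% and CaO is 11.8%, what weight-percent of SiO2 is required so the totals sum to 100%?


Known pieces sum to 100%:
  SiO2 = 100 - (others + Na2O + CaO)
  SiO2 = 100 - (4.3 + 16.0 + 11.8) = 67.9%

67.9%


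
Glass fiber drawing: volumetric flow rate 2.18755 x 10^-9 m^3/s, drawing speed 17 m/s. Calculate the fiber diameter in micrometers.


Cross-sectional area from continuity:
  A = Q / v = 2.18755 x 10^-9 / 17 = 1.286794 x 10^-10 m^2
Diameter from circular cross-section:
  d = sqrt(4A / pi) * 10^6 (m -> um)
  d = sqrt(4 * 1.286794 x 10^-10 / pi) * 10^6 = 12.8 um

12.8 um


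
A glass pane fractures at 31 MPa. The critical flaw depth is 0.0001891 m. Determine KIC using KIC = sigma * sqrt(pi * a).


Fracture toughness: KIC = sigma * sqrt(pi * a)
  pi * a = pi * 0.0001891 = 0.000594075
  sqrt(pi * a) = 0.024374
  KIC = 31 * 0.024374 = 0.756 MPa*sqrt(m)

0.756 MPa*sqrt(m)


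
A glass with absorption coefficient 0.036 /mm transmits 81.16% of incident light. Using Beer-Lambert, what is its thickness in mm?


Rearrange T = exp(-alpha * thickness):
  thickness = -ln(T) / alpha
  T = 81.16/100 = 0.8116
  ln(T) = -0.20875
  -ln(T) = 0.20875
  thickness = 0.20875 / 0.036 = 5.8 mm

5.8 mm


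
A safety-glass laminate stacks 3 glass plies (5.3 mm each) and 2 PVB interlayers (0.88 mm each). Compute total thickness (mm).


Total thickness = glass contribution + PVB contribution
  Glass: 3 * 5.3 = 15.9 mm
  PVB: 2 * 0.88 = 1.76 mm
  Total = 15.9 + 1.76 = 17.66 mm

17.66 mm


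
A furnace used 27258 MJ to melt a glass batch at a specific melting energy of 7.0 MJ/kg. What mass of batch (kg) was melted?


Rearrange E = m * s for m:
  m = E / s
  m = 27258 / 7.0 = 3894.0 kg

3894.0 kg


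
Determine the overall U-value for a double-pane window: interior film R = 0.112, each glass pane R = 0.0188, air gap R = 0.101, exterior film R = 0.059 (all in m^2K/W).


Total thermal resistance (series):
  R_total = R_in + R_glass + R_air + R_glass + R_out
  R_total = 0.112 + 0.0188 + 0.101 + 0.0188 + 0.059 = 0.3096 m^2K/W
U-value = 1 / R_total = 1 / 0.3096 = 3.23 W/m^2K

3.23 W/m^2K


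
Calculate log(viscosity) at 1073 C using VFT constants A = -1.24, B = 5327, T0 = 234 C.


VFT equation: log(eta) = A + B / (T - T0)
  T - T0 = 1073 - 234 = 839
  B / (T - T0) = 5327 / 839 = 6.349
  log(eta) = -1.24 + 6.349 = 5.109

5.109


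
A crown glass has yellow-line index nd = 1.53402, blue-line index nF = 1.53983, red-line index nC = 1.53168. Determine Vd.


Abbe number formula: Vd = (nd - 1) / (nF - nC)
  nd - 1 = 1.53402 - 1 = 0.53402
  nF - nC = 1.53983 - 1.53168 = 0.00815
  Vd = 0.53402 / 0.00815 = 65.52

65.52


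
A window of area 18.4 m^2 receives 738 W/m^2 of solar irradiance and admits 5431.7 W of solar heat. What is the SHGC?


Rearrange Q = Area * SHGC * Irradiance:
  SHGC = Q / (Area * Irradiance)
  SHGC = 5431.7 / (18.4 * 738) = 0.4

0.4


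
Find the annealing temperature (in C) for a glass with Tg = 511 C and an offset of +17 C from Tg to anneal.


The annealing temperature is Tg plus the offset:
  T_anneal = 511 + 17 = 528 C

528 C


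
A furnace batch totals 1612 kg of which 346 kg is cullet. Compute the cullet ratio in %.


Cullet ratio = (cullet mass / total batch mass) * 100
  Ratio = 346 / 1612 * 100 = 21.46%

21.46%


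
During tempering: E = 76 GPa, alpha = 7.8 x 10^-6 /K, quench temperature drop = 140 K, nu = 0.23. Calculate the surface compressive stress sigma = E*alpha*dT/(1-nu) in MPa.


Tempering stress: sigma = E * alpha * dT / (1 - nu)
  E (MPa) = 76 * 1000 = 76000
  Numerator = 76000 * (7.8 x 10^-6) * 140 = 82.992
  Denominator = 1 - 0.23 = 0.77
  sigma = 82.992 / 0.77 = 107.8 MPa

107.8 MPa


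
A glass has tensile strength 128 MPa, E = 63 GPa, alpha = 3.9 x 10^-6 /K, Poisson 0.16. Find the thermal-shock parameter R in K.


Thermal shock resistance: R = sigma * (1 - nu) / (E * alpha)
  Numerator = 128 * (1 - 0.16) = 107.52
  Denominator = 63 * 1000 * (3.9 x 10^-6) = 0.2457
  R = 107.52 / 0.2457 = 437.6 K

437.6 K


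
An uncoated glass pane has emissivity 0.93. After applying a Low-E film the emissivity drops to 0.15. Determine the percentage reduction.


Percentage reduction = (1 - coated/uncoated) * 100
  Ratio = 0.15 / 0.93 = 0.1613
  Reduction = (1 - 0.1613) * 100 = 83.9%

83.9%


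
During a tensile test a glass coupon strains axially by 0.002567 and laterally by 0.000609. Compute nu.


Poisson's ratio: nu = lateral strain / axial strain
  nu = 0.000609 / 0.002567 = 0.2372

0.2372


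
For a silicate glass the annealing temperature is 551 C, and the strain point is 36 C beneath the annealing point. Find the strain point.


Strain point = annealing point - difference:
  T_strain = 551 - 36 = 515 C

515 C


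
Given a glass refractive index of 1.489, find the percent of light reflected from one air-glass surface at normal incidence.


Fresnel reflectance at normal incidence:
  R = ((n - 1)/(n + 1))^2
  (n - 1)/(n + 1) = (1.489 - 1)/(1.489 + 1) = 0.196464
  R = 0.196464^2 = 0.0385981
  R(%) = 0.0385981 * 100 = 3.86%

3.86%


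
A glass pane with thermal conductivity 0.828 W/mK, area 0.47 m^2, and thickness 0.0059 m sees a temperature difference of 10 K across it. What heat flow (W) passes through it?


Fourier's law: Q = k * A * dT / t
  Q = 0.828 * 0.47 * 10 / 0.0059
  Q = 3.8916 / 0.0059 = 659.6 W

659.6 W


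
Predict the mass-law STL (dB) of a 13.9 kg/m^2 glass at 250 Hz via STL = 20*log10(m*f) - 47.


Mass law: STL = 20 * log10(m * f) - 47
  m * f = 13.9 * 250 = 3475
  log10(3475) = 3.54095
  STL = 20 * 3.54095 - 47 = 70.819 - 47 = 23.8 dB

23.8 dB


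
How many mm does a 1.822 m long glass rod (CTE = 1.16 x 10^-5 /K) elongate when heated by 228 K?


Thermal expansion formula: dL = alpha * L0 * dT
  dL = (1.16 x 10^-5) * 1.822 * 228 = 0.00481883 m
Convert to mm: 0.00481883 * 1000 = 4.8188 mm

4.8188 mm


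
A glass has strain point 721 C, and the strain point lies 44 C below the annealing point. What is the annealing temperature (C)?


T_anneal = T_strain + gap:
  T_anneal = 721 + 44 = 765 C

765 C


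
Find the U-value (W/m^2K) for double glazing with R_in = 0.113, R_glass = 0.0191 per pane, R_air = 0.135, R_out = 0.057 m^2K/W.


Total thermal resistance (series):
  R_total = R_in + R_glass + R_air + R_glass + R_out
  R_total = 0.113 + 0.0191 + 0.135 + 0.0191 + 0.057 = 0.3432 m^2K/W
U-value = 1 / R_total = 1 / 0.3432 = 2.914 W/m^2K

2.914 W/m^2K


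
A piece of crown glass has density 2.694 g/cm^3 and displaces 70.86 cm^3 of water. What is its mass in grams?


Rearrange rho = m / V:
  m = rho * V
  m = 2.694 * 70.86 = 190.897 g

190.897 g


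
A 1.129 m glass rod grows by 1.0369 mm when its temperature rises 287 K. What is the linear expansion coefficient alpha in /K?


Rearrange dL = alpha * L0 * dT for alpha:
  alpha = dL / (L0 * dT)
  alpha = (1.0369 / 1000) / (1.129 * 287) = 0.0000032 /K = 3.2 x 10^-6 /K

3.2 x 10^-6 /K


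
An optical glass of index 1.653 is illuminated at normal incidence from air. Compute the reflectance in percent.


Fresnel reflectance at normal incidence:
  R = ((n - 1)/(n + 1))^2
  (n - 1)/(n + 1) = (1.653 - 1)/(1.653 + 1) = 0.246136
  R = 0.246136^2 = 0.0605829
  R(%) = 0.0605829 * 100 = 6.058%

6.058%


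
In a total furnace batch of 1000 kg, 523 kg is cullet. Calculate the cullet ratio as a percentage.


Cullet ratio = (cullet mass / total batch mass) * 100
  Ratio = 523 / 1000 * 100 = 52.3%

52.3%


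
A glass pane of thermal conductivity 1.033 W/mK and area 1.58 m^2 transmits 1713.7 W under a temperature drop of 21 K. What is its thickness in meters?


Fourier's law: t = k * A * dT / Q
  t = 1.033 * 1.58 * 21 / 1713.7
  t = 34.27494 / 1713.7 = 0.02 m

0.02 m


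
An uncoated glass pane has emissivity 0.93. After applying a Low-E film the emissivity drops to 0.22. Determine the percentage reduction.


Percentage reduction = (1 - coated/uncoated) * 100
  Ratio = 0.22 / 0.93 = 0.2366
  Reduction = (1 - 0.2366) * 100 = 76.3%

76.3%


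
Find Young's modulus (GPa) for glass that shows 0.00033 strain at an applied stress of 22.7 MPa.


Young's modulus: E = stress / strain
  E = 22.7 MPa / 0.00033 = 68787.88 MPa
Convert to GPa: 68787.88 / 1000 = 68.79 GPa

68.79 GPa


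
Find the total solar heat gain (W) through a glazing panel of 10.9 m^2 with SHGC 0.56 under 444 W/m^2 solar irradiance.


Solar heat gain: Q = Area * SHGC * Irradiance
  Q = 10.9 * 0.56 * 444 = 2710.2 W

2710.2 W


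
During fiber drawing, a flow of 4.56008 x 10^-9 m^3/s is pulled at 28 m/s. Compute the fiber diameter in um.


Cross-sectional area from continuity:
  A = Q / v = 4.56008 x 10^-9 / 28 = 1.6286 x 10^-10 m^2
Diameter from circular cross-section:
  d = sqrt(4A / pi) * 10^6 (m -> um)
  d = sqrt(4 * 1.6286 x 10^-10 / pi) * 10^6 = 14.4 um

14.4 um


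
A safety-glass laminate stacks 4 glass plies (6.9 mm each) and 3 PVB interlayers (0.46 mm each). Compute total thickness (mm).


Total thickness = glass contribution + PVB contribution
  Glass: 4 * 6.9 = 27.6 mm
  PVB: 3 * 0.46 = 1.38 mm
  Total = 27.6 + 1.38 = 28.98 mm

28.98 mm


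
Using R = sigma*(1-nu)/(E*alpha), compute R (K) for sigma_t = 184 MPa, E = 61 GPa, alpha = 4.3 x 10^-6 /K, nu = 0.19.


Thermal shock resistance: R = sigma * (1 - nu) / (E * alpha)
  Numerator = 184 * (1 - 0.19) = 149.04
  Denominator = 61 * 1000 * (4.3 x 10^-6) = 0.2623
  R = 149.04 / 0.2623 = 568.2 K

568.2 K


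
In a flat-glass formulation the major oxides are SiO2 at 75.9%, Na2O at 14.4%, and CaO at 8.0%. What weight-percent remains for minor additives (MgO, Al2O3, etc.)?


Sum the three major oxides:
  SiO2 + Na2O + CaO = 75.9 + 14.4 + 8.0 = 98.3%
Subtract from 100%:
  Others = 100 - 98.3 = 1.7%

1.7%


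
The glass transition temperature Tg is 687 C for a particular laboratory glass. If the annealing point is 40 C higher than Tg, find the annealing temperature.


The annealing temperature is Tg plus the offset:
  T_anneal = 687 + 40 = 727 C

727 C


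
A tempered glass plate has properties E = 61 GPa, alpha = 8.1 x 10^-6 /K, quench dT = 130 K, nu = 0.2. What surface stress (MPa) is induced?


Tempering stress: sigma = E * alpha * dT / (1 - nu)
  E (MPa) = 61 * 1000 = 61000
  Numerator = 61000 * (8.1 x 10^-6) * 130 = 64.233
  Denominator = 1 - 0.2 = 0.8
  sigma = 64.233 / 0.8 = 80.3 MPa

80.3 MPa


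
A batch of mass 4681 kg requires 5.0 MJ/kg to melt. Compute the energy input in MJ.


Total energy = mass * specific energy
  E = 4681 * 5.0 = 23405 MJ

23405 MJ


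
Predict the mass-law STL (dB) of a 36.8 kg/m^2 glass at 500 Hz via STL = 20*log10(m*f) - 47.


Mass law: STL = 20 * log10(m * f) - 47
  m * f = 36.8 * 500 = 18400
  log10(18400) = 4.26482
  STL = 20 * 4.26482 - 47 = 85.2964 - 47 = 38.3 dB

38.3 dB


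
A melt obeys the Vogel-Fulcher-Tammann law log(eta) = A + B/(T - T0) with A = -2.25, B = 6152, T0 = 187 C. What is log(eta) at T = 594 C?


VFT equation: log(eta) = A + B / (T - T0)
  T - T0 = 594 - 187 = 407
  B / (T - T0) = 6152 / 407 = 15.115
  log(eta) = -2.25 + 15.115 = 12.865

12.865


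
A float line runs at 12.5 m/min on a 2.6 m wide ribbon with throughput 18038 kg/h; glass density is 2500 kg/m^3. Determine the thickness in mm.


Ribbon cross-section from mass balance:
  Volume rate = throughput / density = 18038 / 2500 = 7.2152 m^3/h
  thickness = volume rate / (speed * 60 * width), i.e.
  thickness = throughput / (60 * speed * width * density) * 1000
  thickness = 18038 / (60 * 12.5 * 2.6 * 2500) * 1000 = 3.7 mm

3.7 mm


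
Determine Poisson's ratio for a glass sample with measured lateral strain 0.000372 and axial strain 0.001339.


Poisson's ratio: nu = lateral strain / axial strain
  nu = 0.000372 / 0.001339 = 0.2778

0.2778


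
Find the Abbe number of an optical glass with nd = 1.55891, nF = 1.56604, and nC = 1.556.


Abbe number formula: Vd = (nd - 1) / (nF - nC)
  nd - 1 = 1.55891 - 1 = 0.55891
  nF - nC = 1.56604 - 1.556 = 0.01004
  Vd = 0.55891 / 0.01004 = 55.67

55.67


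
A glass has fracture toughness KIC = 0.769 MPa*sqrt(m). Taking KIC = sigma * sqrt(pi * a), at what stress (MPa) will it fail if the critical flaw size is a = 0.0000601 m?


Rearrange KIC = sigma * sqrt(pi * a):
  sigma = KIC / sqrt(pi * a)
  sqrt(pi * 0.0000601) = 0.013741
  sigma = 0.769 / 0.013741 = 55.96 MPa

55.96 MPa


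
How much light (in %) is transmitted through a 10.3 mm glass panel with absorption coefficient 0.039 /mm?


Beer-Lambert law: T = exp(-alpha * thickness)
  exponent = -0.039 * 10.3 = -0.4017
  T = exp(-0.4017) = 0.6692
  Percentage = 0.6692 * 100 = 66.92%

66.92%


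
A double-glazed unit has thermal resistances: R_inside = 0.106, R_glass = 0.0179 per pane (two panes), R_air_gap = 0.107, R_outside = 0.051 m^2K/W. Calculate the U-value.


Total thermal resistance (series):
  R_total = R_in + R_glass + R_air + R_glass + R_out
  R_total = 0.106 + 0.0179 + 0.107 + 0.0179 + 0.051 = 0.2998 m^2K/W
U-value = 1 / R_total = 1 / 0.2998 = 3.336 W/m^2K

3.336 W/m^2K


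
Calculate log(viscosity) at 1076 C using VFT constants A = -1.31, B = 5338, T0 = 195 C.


VFT equation: log(eta) = A + B / (T - T0)
  T - T0 = 1076 - 195 = 881
  B / (T - T0) = 5338 / 881 = 6.059
  log(eta) = -1.31 + 6.059 = 4.749

4.749


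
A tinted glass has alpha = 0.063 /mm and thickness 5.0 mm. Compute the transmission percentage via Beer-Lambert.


Beer-Lambert law: T = exp(-alpha * thickness)
  exponent = -0.063 * 5.0 = -0.315
  T = exp(-0.315) = 0.7298
  Percentage = 0.7298 * 100 = 72.98%

72.98%


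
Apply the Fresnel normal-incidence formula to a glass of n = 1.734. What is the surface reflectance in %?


Fresnel reflectance at normal incidence:
  R = ((n - 1)/(n + 1))^2
  (n - 1)/(n + 1) = (1.734 - 1)/(1.734 + 1) = 0.268471
  R = 0.268471^2 = 0.0720767
  R(%) = 0.0720767 * 100 = 7.208%

7.208%


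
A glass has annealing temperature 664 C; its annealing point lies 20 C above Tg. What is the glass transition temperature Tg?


Rearrange T_anneal = Tg + offset for Tg:
  Tg = T_anneal - offset = 664 - 20 = 644 C

644 C


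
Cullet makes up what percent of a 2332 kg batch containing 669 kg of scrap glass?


Cullet ratio = (cullet mass / total batch mass) * 100
  Ratio = 669 / 2332 * 100 = 28.69%

28.69%


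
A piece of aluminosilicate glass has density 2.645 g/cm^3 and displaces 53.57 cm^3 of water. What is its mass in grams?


Rearrange rho = m / V:
  m = rho * V
  m = 2.645 * 53.57 = 141.693 g

141.693 g


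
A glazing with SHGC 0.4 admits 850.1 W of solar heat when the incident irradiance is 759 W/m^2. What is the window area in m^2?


Rearrange Q = Area * SHGC * Irradiance:
  Area = Q / (SHGC * Irradiance)
  Area = 850.1 / (0.4 * 759) = 2.8 m^2

2.8 m^2


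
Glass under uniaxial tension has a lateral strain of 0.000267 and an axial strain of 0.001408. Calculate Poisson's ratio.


Poisson's ratio: nu = lateral strain / axial strain
  nu = 0.000267 / 0.001408 = 0.1896

0.1896


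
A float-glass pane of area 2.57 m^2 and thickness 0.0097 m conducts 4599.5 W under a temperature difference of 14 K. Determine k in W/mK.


Fourier's law rearranged: k = Q * t / (A * dT)
  Numerator = 4599.5 * 0.0097 = 44.61515
  Denominator = 2.57 * 14 = 35.98
  k = 44.61515 / 35.98 = 1.24 W/mK

1.24 W/mK


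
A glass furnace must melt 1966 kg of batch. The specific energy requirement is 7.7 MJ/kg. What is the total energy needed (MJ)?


Total energy = mass * specific energy
  E = 1966 * 7.7 = 15138.2 MJ

15138.2 MJ


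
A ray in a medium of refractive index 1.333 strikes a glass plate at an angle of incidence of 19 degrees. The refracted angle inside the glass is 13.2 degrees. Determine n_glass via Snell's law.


Apply Snell's law: n1 * sin(theta1) = n2 * sin(theta2)
  n2 = n1 * sin(theta1) / sin(theta2)
  sin(19) = 0.325568
  sin(13.2) = 0.228351
  n2 = 1.333 * 0.325568 / 0.228351 = 1.9005

1.9005


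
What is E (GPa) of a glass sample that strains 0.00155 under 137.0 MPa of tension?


Young's modulus: E = stress / strain
  E = 137.0 MPa / 0.00155 = 88387.1 MPa
Convert to GPa: 88387.1 / 1000 = 88.39 GPa

88.39 GPa


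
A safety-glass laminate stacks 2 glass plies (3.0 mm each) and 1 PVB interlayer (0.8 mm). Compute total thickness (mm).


Total thickness = glass contribution + PVB contribution
  Glass: 2 * 3.0 = 6.0 mm
  PVB: 1 * 0.8 = 0.8 mm
  Total = 6.0 + 0.8 = 6.8 mm

6.8 mm


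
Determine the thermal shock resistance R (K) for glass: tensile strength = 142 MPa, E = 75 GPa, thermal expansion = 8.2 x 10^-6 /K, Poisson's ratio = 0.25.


Thermal shock resistance: R = sigma * (1 - nu) / (E * alpha)
  Numerator = 142 * (1 - 0.25) = 106.5
  Denominator = 75 * 1000 * (8.2 x 10^-6) = 0.615
  R = 106.5 / 0.615 = 173.2 K

173.2 K


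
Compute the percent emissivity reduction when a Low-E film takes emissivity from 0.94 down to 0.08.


Percentage reduction = (1 - coated/uncoated) * 100
  Ratio = 0.08 / 0.94 = 0.0851
  Reduction = (1 - 0.0851) * 100 = 91.5%

91.5%


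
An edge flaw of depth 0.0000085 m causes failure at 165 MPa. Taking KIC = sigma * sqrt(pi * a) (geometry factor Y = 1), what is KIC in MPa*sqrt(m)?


Fracture toughness: KIC = sigma * sqrt(pi * a)
  pi * a = pi * 0.0000085 = 0.000026704
  sqrt(pi * a) = 0.005168
  KIC = 165 * 0.005168 = 0.853 MPa*sqrt(m)

0.853 MPa*sqrt(m)


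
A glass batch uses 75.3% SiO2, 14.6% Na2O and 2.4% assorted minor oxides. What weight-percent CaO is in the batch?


Pieces sum to 100%:
  CaO = 100 - (SiO2 + Na2O + others)
  CaO = 100 - (75.3 + 14.6 + 2.4) = 7.7%

7.7%


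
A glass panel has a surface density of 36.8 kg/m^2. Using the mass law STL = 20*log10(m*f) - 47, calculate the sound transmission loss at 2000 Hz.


Mass law: STL = 20 * log10(m * f) - 47
  m * f = 36.8 * 2000 = 73600
  log10(73600) = 4.86688
  STL = 20 * 4.86688 - 47 = 97.3376 - 47 = 50.3 dB

50.3 dB


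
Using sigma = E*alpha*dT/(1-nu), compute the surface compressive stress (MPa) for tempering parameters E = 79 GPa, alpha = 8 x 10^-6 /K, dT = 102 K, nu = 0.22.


Tempering stress: sigma = E * alpha * dT / (1 - nu)
  E (MPa) = 79 * 1000 = 79000
  Numerator = 79000 * (8 x 10^-6) * 102 = 64.464
  Denominator = 1 - 0.22 = 0.78
  sigma = 64.464 / 0.78 = 82.6 MPa

82.6 MPa


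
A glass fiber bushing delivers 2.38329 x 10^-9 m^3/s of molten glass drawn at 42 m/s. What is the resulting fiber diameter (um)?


Cross-sectional area from continuity:
  A = Q / v = 2.38329 x 10^-9 / 42 = 5.6745 x 10^-11 m^2
Diameter from circular cross-section:
  d = sqrt(4A / pi) * 10^6 (m -> um)
  d = sqrt(4 * 5.6745 x 10^-11 / pi) * 10^6 = 8.5 um

8.5 um


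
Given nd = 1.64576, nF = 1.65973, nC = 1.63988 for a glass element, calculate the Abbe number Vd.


Abbe number formula: Vd = (nd - 1) / (nF - nC)
  nd - 1 = 1.64576 - 1 = 0.64576
  nF - nC = 1.65973 - 1.63988 = 0.01985
  Vd = 0.64576 / 0.01985 = 32.53

32.53


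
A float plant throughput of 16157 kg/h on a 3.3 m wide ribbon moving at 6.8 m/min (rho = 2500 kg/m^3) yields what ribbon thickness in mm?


Ribbon cross-section from mass balance:
  Volume rate = throughput / density = 16157 / 2500 = 6.4628 m^3/h
  thickness = volume rate / (speed * 60 * width), i.e.
  thickness = throughput / (60 * speed * width * density) * 1000
  thickness = 16157 / (60 * 6.8 * 3.3 * 2500) * 1000 = 4.8 mm

4.8 mm


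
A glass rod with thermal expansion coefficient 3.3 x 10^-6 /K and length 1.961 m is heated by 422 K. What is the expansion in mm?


Thermal expansion formula: dL = alpha * L0 * dT
  dL = (3.3 x 10^-6) * 1.961 * 422 = 0.00273089 m
Convert to mm: 0.00273089 * 1000 = 2.7309 mm

2.7309 mm


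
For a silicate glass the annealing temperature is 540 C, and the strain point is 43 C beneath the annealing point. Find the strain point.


Strain point = annealing point - difference:
  T_strain = 540 - 43 = 497 C

497 C


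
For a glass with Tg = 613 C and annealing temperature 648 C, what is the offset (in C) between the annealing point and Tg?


Offset = T_anneal - Tg:
  offset = 648 - 613 = 35 C

35 C


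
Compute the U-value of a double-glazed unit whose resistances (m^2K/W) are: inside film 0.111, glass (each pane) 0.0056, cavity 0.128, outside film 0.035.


Total thermal resistance (series):
  R_total = R_in + R_glass + R_air + R_glass + R_out
  R_total = 0.111 + 0.0056 + 0.128 + 0.0056 + 0.035 = 0.2852 m^2K/W
U-value = 1 / R_total = 1 / 0.2852 = 3.506 W/m^2K

3.506 W/m^2K


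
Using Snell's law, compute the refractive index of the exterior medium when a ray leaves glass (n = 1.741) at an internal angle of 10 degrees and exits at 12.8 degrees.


Apply Snell's law: n1 * sin(theta1) = n2 * sin(theta2)
  n2 = n1 * sin(theta1) / sin(theta2)
  sin(10) = 0.173648
  sin(12.8) = 0.221548
  n2 = 1.741 * 0.173648 / 0.221548 = 1.3646

1.3646


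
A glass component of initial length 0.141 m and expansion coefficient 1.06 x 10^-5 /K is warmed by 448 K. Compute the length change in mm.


Thermal expansion formula: dL = alpha * L0 * dT
  dL = (1.06 x 10^-5) * 0.141 * 448 = 0.00066958 m
Convert to mm: 0.00066958 * 1000 = 0.6696 mm

0.6696 mm
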